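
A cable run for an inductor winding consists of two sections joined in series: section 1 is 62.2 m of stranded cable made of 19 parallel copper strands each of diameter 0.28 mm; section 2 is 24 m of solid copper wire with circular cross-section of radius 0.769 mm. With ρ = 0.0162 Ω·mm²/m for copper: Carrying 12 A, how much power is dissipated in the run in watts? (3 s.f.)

ρ = 0.0162 Ω·mm²/m = 1.62×10^-8 Ω·m
Section 1: A_strand = π(1.4000e-04)² = 6.158e-08 m²; R₁ = ρL/(N·A_s) = (1.62×10^-8)(62.2)/(19×6.158e-08) = 0.8613 Ω
Section 2: A = πr² = π(7.6900e-04 m)² = 1.858e-06 m²
R₂ = (1.62×10^-8)(24)/(1.858e-06) = 0.2093 Ω
R = R₁ + R₂ = 1.071 Ω
P = I²R = (12)² × 1.071 = 154 W

154 W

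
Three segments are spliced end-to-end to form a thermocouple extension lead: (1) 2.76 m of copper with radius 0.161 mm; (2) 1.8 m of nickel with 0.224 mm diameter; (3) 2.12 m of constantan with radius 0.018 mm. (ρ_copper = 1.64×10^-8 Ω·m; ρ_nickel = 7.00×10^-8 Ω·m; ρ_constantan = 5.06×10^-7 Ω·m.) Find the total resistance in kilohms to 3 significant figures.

Seg 1: A = πr² = π(1.6100e-04 m)² = 8.143e-08 m²
R_1 = (1.64×10^-8)(2.76)/(8.143e-08) = 0.5558 Ω
Seg 2: A = π(d/2)² = π(1.1200e-04 m)² = 3.941e-08 m²
R_2 = (7.00×10^-8)(1.8)/(3.941e-08) = 3.197 Ω
Seg 3: A = πr² = π(1.8000e-05 m)² = 1.018e-09 m²
R_3 = (5.06×10^-7)(2.12)/(1.018e-09) = 1054 Ω
R_total = R_1 + R_2 + R_3 = 1.06 kΩ

1.06 kΩ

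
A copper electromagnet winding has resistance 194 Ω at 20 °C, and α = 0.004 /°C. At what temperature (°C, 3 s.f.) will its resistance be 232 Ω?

R = R₀(1 + α(T − T₀)) ⇒ T = T₀ + (R/R₀ − 1)/α
T = 20 + (232/194 − 1)/0.004 = 20 + (0.1959)/0.004 = 69.0 °C

69.0 °C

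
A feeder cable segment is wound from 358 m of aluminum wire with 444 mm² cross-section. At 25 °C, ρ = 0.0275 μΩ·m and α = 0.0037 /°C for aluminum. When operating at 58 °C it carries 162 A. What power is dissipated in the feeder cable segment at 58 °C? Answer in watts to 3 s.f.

653 W

ρ = 0.0275 μΩ·m = 2.75×10^-8 Ω·m
A = 444 mm² = 4.440e-04 m²
R₍25₎ = ρL/A = (2.75×10^-8)(358)/(4.440e-04) = 0.02217 Ω
R₍58₎ = R₍25₎(1 + αΔT) = 0.02217 × (1 + 0.0037×33) = 0.02488 Ω
P = I²R = (162)² × 0.02488 = 653 W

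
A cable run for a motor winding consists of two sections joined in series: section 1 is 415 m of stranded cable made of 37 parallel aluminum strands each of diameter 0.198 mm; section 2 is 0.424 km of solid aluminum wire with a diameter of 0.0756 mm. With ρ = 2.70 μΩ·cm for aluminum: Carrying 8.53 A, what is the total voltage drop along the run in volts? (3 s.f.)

21800 V

ρ = 2.70 μΩ·cm = 2.70×10^-8 Ω·m
Section 1: A_strand = π(9.9000e-05)² = 3.079e-08 m²; R₁ = ρL/(N·A_s) = (2.70×10^-8)(415)/(37×3.079e-08) = 9.835 Ω
Section 2: A = π(d/2)² = π(3.7800e-05 m)² = 4.489e-09 m²
R₂ = (2.70×10^-8)(424)/(4.489e-09) = 2550 Ω
R = R₁ + R₂ = 2560 Ω
V = IR = 8.53 × 2560 = 21800 V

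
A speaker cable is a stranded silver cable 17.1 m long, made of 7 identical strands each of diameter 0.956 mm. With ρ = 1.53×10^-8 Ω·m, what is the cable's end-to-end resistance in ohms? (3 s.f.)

0.0521 Ω

A_strand = π(4.7800e-04 m)² = 7.178e-07 m²
R_strand = ρL/A = (1.53×10^-8)(17.1)/(7.178e-07) = 0.3645 Ω
R_total = R_strand/N = 0.3645/7 = 0.0521 Ω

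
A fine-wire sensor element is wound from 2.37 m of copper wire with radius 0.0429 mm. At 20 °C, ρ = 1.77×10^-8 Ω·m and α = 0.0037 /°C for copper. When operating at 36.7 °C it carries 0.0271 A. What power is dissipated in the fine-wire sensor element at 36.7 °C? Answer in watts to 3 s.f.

0.00566 W

A = πr² = π(4.2900e-05 m)² = 5.782e-09 m²
R₍20₎ = ρL/A = (1.77×10^-8)(2.37)/(5.782e-09) = 7.255 Ω
R₍36.7₎ = R₍20₎(1 + αΔT) = 7.255 × (1 + 0.0037×16.7) = 7.704 Ω
P = I²R = (0.0271)² × 7.704 = 0.00566 W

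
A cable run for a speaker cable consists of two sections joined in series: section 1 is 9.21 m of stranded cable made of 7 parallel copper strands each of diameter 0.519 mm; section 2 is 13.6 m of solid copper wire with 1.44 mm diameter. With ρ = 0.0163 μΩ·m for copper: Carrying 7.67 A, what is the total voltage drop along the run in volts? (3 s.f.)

1.82 V

ρ = 0.0163 μΩ·m = 1.63×10^-8 Ω·m
Section 1: A_strand = π(2.5950e-04)² = 2.116e-07 m²; R₁ = ρL/(N·A_s) = (1.63×10^-8)(9.21)/(7×2.116e-07) = 0.1014 Ω
Section 2: A = π(d/2)² = π(7.2000e-04 m)² = 1.629e-06 m²
R₂ = (1.63×10^-8)(13.6)/(1.629e-06) = 0.1361 Ω
R = R₁ + R₂ = 0.2375 Ω
V = IR = 7.67 × 0.2375 = 1.82 V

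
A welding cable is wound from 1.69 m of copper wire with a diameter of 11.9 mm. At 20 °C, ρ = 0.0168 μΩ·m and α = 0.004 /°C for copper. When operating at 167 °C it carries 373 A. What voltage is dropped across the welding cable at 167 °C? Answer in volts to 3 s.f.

0.151 V

ρ = 0.0168 μΩ·m = 1.68×10^-8 Ω·m
A = π(d/2)² = π(5.9500e-03 m)² = 1.112e-04 m²
R₍20₎ = ρL/A = (1.68×10^-8)(1.69)/(1.112e-04) = 2.553×10^-4 Ω
R₍167₎ = R₍20₎(1 + αΔT) = 2.553×10^-4 × (1 + 0.004×147) = 4.054×10^-4 Ω
V = IR = 373 × 4.054×10^-4 = 0.151 V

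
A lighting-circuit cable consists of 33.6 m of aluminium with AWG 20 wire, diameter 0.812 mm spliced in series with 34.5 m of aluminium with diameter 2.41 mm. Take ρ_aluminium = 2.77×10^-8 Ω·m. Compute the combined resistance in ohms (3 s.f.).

2.01 Ω

Segment 1: A = π(0.812/2 mm)² = π(4.0600e-04 m)² = 5.178e-07 m²
R₁ = ρL/A = (2.77×10^-8)(33.6)/(5.178e-07) = 1.797 Ω
Segment 2: A = π(d/2)² = π(1.2050e-03 m)² = 4.562e-06 m²
R₂ = (2.77×10^-8)(34.5)/(4.562e-06) = 0.2095 Ω
R = R₁ + R₂ = 2.01 Ω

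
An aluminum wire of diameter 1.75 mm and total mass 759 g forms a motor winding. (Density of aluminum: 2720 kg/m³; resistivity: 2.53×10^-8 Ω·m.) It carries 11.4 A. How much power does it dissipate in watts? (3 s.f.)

A = π(d/2)² = π(8.7500e-04 m)² = 2.4053e-06 m²
L = m/(density·A) = 0.759/(2720×2.4053e-06) = 116 m
R = ρL/A = (2.53×10^-8)(116)/(2.4053e-06) = 1.22 Ω
P = I²R = (11.4)² × 1.22 = 159 W

159 W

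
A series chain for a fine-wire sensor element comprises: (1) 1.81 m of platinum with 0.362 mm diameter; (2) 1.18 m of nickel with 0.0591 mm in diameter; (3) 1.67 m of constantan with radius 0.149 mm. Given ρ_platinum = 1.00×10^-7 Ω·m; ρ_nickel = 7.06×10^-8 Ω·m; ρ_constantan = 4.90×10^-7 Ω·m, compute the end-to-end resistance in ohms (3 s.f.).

Seg 1: A = π(d/2)² = π(1.8100e-04 m)² = 1.029e-07 m²
R_1 = (1.00×10^-7)(1.81)/(1.029e-07) = 1.759 Ω
Seg 2: A = π(d/2)² = π(2.9550e-05 m)² = 2.743e-09 m²
R_2 = (7.06×10^-8)(1.18)/(2.743e-09) = 30.37 Ω
Seg 3: A = πr² = π(1.4900e-04 m)² = 6.975e-08 m²
R_3 = (4.90×10^-7)(1.67)/(6.975e-08) = 11.73 Ω
R_total = R_1 + R_2 + R_3 = 43.9 Ω

43.9 Ω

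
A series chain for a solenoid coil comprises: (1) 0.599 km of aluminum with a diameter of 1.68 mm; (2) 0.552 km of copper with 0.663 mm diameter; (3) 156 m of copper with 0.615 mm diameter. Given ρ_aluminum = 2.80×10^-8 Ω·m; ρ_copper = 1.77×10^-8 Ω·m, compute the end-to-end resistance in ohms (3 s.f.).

Seg 1: A = π(d/2)² = π(8.4000e-04 m)² = 2.217e-06 m²
R_1 = (2.80×10^-8)(599)/(2.217e-06) = 7.566 Ω
Seg 2: A = π(d/2)² = π(3.3150e-04 m)² = 3.452e-07 m²
R_2 = (1.77×10^-8)(552)/(3.452e-07) = 28.3 Ω
Seg 3: A = π(d/2)² = π(3.0750e-04 m)² = 2.971e-07 m²
R_3 = (1.77×10^-8)(156)/(2.971e-07) = 9.295 Ω
R_total = R_1 + R_2 + R_3 = 45.2 Ω

45.2 Ω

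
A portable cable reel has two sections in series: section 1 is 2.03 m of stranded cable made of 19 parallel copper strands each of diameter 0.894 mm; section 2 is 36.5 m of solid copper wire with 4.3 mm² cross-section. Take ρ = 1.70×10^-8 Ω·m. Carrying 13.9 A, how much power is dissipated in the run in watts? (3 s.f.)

28.4 W

Section 1: A_strand = π(4.4700e-04)² = 6.277e-07 m²; R₁ = ρL/(N·A_s) = (1.70×10^-8)(2.03)/(19×6.277e-07) = 0.002894 Ω
Section 2: A = 4.3 mm² = 4.300e-06 m²
R₂ = (1.70×10^-8)(36.5)/(4.300e-06) = 0.1443 Ω
R = R₁ + R₂ = 0.1472 Ω
P = I²R = (13.9)² × 0.1472 = 28.4 W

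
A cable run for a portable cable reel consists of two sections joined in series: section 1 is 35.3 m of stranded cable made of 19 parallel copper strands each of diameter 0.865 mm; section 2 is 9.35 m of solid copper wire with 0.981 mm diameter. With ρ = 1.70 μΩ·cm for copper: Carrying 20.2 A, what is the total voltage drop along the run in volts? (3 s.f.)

5.33 V

ρ = 1.70 μΩ·cm = 1.70×10^-8 Ω·m
Section 1: A_strand = π(4.3250e-04)² = 5.877e-07 m²; R₁ = ρL/(N·A_s) = (1.70×10^-8)(35.3)/(19×5.877e-07) = 0.05375 Ω
Section 2: A = π(d/2)² = π(4.9050e-04 m)² = 7.558e-07 m²
R₂ = (1.70×10^-8)(9.35)/(7.558e-07) = 0.2103 Ω
R = R₁ + R₂ = 0.264 Ω
V = IR = 20.2 × 0.264 = 5.33 V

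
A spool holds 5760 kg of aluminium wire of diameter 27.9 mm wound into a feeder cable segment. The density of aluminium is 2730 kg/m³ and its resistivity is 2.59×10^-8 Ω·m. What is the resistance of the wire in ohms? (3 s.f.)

0.146 Ω

A = π(d/2)² = π(1.3950e-02 m)² = 6.1136e-04 m²
L = m/(density·A) = 5760/(2730×6.1136e-04) = 3451 m
R = ρL/A = (2.59×10^-8)(3451)/(6.1136e-04) = 0.146 Ω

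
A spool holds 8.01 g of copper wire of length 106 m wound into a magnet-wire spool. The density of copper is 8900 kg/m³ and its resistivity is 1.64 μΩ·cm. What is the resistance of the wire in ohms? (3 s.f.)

ρ = 1.64 μΩ·cm = 1.64×10^-8 Ω·m
A = m/(density·L) = 0.00801/(8900×106) = 8.4906e-09 m²
R = ρL/A = (1.64×10^-8)(106)/(8.4906e-09) = 205 Ω

205 Ω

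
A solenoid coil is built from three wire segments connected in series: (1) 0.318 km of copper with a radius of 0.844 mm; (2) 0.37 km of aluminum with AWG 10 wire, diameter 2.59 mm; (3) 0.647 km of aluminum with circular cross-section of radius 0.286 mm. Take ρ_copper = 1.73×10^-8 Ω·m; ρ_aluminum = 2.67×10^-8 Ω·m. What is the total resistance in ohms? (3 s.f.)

Seg 1: A = πr² = π(8.4400e-04 m)² = 2.238e-06 m²
R_1 = (1.73×10^-8)(318)/(2.238e-06) = 2.458 Ω
Seg 2: A = π(2.59/2 mm)² = π(1.2950e-03 m)² = 5.269e-06 m²
R_2 = (2.67×10^-8)(370)/(5.269e-06) = 1.875 Ω
Seg 3: A = πr² = π(2.8600e-04 m)² = 2.570e-07 m²
R_3 = (2.67×10^-8)(647)/(2.570e-07) = 67.23 Ω
R_total = R_1 + R_2 + R_3 = 71.6 Ω

71.6 Ω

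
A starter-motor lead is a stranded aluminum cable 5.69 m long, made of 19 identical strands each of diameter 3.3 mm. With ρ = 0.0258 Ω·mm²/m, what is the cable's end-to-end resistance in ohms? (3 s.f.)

9.03×10^-4 Ω

ρ = 0.0258 Ω·mm²/m = 2.58×10^-8 Ω·m
A_strand = π(1.6500e-03 m)² = 8.553e-06 m²
R_strand = ρL/A = (2.58×10^-8)(5.69)/(8.553e-06) = 0.01716 Ω
R_total = R_strand/N = 0.01716/19 = 9.03×10^-4 Ω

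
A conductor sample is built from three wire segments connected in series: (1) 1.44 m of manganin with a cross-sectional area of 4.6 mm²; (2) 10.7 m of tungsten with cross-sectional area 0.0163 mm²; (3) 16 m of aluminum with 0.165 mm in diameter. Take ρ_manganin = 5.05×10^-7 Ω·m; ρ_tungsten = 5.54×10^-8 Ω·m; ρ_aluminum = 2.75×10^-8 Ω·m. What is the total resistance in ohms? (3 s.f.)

Seg 1: A = 4.6 mm² = 4.600e-06 m²
R_1 = (5.05×10^-7)(1.44)/(4.600e-06) = 0.1581 Ω
Seg 2: A = 0.0163 mm² = 1.630e-08 m²
R_2 = (5.54×10^-8)(10.7)/(1.630e-08) = 36.37 Ω
Seg 3: A = π(d/2)² = π(8.2500e-05 m)² = 2.138e-08 m²
R_3 = (2.75×10^-8)(16)/(2.138e-08) = 20.58 Ω
R_total = R_1 + R_2 + R_3 = 57.1 Ω

57.1 Ω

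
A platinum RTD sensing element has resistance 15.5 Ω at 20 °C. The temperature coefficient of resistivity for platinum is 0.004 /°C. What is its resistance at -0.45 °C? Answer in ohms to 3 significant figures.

ΔT = -0.45 − 20 = -20.4 °C
R = R₀(1 + αΔT) = 15.5 × (1 + 0.004×-20.4) = 15.5 × 0.9182 = 14.2 Ω

14.2 Ω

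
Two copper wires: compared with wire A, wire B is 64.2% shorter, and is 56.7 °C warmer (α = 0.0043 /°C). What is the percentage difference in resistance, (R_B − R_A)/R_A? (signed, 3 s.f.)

R ∝ ρL/d² with ρ ∝ (1+αΔT), so R_B/R_A = (1 − 64.2/100) × (1 + 0.0043×56.7)
= 0.358 × 1.244 = 0.4453
(R_B − R_A)/R_A = 0.4453 − 1 = -55.5%

-55.5%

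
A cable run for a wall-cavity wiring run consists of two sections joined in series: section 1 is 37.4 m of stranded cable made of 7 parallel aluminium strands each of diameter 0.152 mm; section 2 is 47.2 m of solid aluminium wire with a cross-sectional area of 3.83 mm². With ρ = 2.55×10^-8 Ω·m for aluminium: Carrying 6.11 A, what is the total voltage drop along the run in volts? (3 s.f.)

47.8 V

Section 1: A_strand = π(7.6000e-05)² = 1.815e-08 m²; R₁ = ρL/(N·A_s) = (2.55×10^-8)(37.4)/(7×1.815e-08) = 7.508 Ω
Section 2: A = 3.83 mm² = 3.830e-06 m²
R₂ = (2.55×10^-8)(47.2)/(3.830e-06) = 0.3143 Ω
R = R₁ + R₂ = 7.822 Ω
V = IR = 6.11 × 7.822 = 47.8 V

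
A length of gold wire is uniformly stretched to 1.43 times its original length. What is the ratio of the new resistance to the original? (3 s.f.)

2.04

Volume constant ⇒ A' = A/k with k = 1.43. R' = ρ(kL)/(A/k) = k²R.
Factor = 2.04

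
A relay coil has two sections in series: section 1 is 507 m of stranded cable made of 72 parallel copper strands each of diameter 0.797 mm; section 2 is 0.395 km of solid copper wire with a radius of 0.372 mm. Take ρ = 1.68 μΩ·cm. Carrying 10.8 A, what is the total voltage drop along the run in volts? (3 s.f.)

ρ = 1.68 μΩ·cm = 1.68×10^-8 Ω·m
Section 1: A_strand = π(3.9850e-04)² = 4.989e-07 m²; R₁ = ρL/(N·A_s) = (1.68×10^-8)(507)/(72×4.989e-07) = 0.2371 Ω
Section 2: A = πr² = π(3.7200e-04 m)² = 4.347e-07 m²
R₂ = (1.68×10^-8)(395)/(4.347e-07) = 15.26 Ω
R = R₁ + R₂ = 15.5 Ω
V = IR = 10.8 × 15.5 = 167 V

167 V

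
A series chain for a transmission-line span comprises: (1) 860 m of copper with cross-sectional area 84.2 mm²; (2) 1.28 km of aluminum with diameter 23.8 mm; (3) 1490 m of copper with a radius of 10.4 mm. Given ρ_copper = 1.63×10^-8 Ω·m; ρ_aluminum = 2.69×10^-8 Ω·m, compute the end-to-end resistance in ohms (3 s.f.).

0.315 Ω

Seg 1: A = 84.2 mm² = 8.420e-05 m²
R_1 = (1.63×10^-8)(860)/(8.420e-05) = 0.1665 Ω
Seg 2: A = π(d/2)² = π(1.1900e-02 m)² = 4.449e-04 m²
R_2 = (2.69×10^-8)(1280)/(4.449e-04) = 0.0774 Ω
Seg 3: A = πr² = π(1.0400e-02 m)² = 3.398e-04 m²
R_3 = (1.63×10^-8)(1490)/(3.398e-04) = 0.07148 Ω
R_total = R_1 + R_2 + R_3 = 0.315 Ω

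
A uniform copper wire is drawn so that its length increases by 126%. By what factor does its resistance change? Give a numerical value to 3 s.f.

5.11

k = 1 + 126/100 = 2.26; volume constant ⇒ A' = A/k, so R' = k²R.
Factor = 5.11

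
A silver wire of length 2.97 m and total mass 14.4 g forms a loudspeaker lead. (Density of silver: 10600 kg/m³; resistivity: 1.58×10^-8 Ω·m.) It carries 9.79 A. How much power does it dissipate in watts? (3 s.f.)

A = m/(density·L) = 0.0144/(10600×2.97) = 4.5740e-07 m²
R = ρL/A = (1.58×10^-8)(2.97)/(4.5740e-07) = 0.1026 Ω
P = I²R = (9.79)² × 0.1026 = 9.83 W

9.83 W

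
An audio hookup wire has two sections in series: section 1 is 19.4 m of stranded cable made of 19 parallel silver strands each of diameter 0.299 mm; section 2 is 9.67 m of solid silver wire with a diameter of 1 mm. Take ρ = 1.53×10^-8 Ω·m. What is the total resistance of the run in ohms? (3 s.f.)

Section 1: A_strand = π(1.4950e-04)² = 7.022e-08 m²; R₁ = ρL/(N·A_s) = (1.53×10^-8)(19.4)/(19×7.022e-08) = 0.2225 Ω
Section 2: A = π(d/2)² = π(5.0000e-04 m)² = 7.854e-07 m²
R₂ = (1.53×10^-8)(9.67)/(7.854e-07) = 0.1884 Ω
R = R₁ + R₂ = 0.411 Ω

0.411 Ω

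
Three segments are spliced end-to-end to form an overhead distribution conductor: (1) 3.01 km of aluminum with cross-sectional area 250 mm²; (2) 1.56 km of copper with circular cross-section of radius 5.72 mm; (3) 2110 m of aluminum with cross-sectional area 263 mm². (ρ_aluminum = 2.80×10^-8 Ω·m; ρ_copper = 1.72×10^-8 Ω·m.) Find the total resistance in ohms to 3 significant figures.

0.823 Ω

Seg 1: A = 250 mm² = 2.500e-04 m²
R_1 = (2.80×10^-8)(3010)/(2.500e-04) = 0.3371 Ω
Seg 2: A = πr² = π(5.7200e-03 m)² = 1.028e-04 m²
R_2 = (1.72×10^-8)(1560)/(1.028e-04) = 0.261 Ω
Seg 3: A = 263 mm² = 2.630e-04 m²
R_3 = (2.80×10^-8)(2110)/(2.630e-04) = 0.2246 Ω
R_total = R_1 + R_2 + R_3 = 0.823 Ω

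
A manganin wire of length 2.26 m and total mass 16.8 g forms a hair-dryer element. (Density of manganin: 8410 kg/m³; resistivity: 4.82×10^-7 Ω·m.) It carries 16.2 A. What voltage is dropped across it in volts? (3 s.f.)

20.0 V

A = m/(density·L) = 0.0168/(8410×2.26) = 8.8390e-07 m²
R = ρL/A = (4.82×10^-7)(2.26)/(8.8390e-07) = 1.232 Ω
V = IR = 16.2 × 1.232 = 20.0 V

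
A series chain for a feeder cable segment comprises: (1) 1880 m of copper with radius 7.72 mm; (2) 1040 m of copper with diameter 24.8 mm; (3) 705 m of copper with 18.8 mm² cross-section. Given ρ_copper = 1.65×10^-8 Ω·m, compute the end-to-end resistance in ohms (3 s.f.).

Seg 1: A = πr² = π(7.7200e-03 m)² = 1.872e-04 m²
R_1 = (1.65×10^-8)(1880)/(1.872e-04) = 0.1657 Ω
Seg 2: A = π(d/2)² = π(1.2400e-02 m)² = 4.831e-04 m²
R_2 = (1.65×10^-8)(1040)/(4.831e-04) = 0.03552 Ω
Seg 3: A = 18.8 mm² = 1.880e-05 m²
R_3 = (1.65×10^-8)(705)/(1.880e-05) = 0.6188 Ω
R_total = R_1 + R_2 + R_3 = 0.820 Ω

0.820 Ω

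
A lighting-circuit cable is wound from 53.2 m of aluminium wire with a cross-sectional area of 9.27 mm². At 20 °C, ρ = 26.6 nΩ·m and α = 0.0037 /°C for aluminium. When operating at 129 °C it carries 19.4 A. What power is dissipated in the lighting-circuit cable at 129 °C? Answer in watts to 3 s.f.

ρ = 26.6 nΩ·m = 2.66×10^-8 Ω·m
A = 9.27 mm² = 9.270e-06 m²
R₍20₎ = ρL/A = (2.66×10^-8)(53.2)/(9.270e-06) = 0.1527 Ω
R₍129₎ = R₍20₎(1 + αΔT) = 0.1527 × (1 + 0.0037×109) = 0.2142 Ω
P = I²R = (19.4)² × 0.2142 = 80.6 W

80.6 W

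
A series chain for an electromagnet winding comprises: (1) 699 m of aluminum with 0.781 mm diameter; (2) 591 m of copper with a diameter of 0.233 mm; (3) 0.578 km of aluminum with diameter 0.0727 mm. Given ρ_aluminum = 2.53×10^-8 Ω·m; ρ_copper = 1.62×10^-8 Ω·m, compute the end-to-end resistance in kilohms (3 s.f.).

Seg 1: A = π(d/2)² = π(3.9050e-04 m)² = 4.791e-07 m²
R_1 = (2.53×10^-8)(699)/(4.791e-07) = 36.92 Ω
Seg 2: A = π(d/2)² = π(1.1650e-04 m)² = 4.264e-08 m²
R_2 = (1.62×10^-8)(591)/(4.264e-08) = 224.5 Ω
Seg 3: A = π(d/2)² = π(3.6350e-05 m)² = 4.151e-09 m²
R_3 = (2.53×10^-8)(578)/(4.151e-09) = 3523 Ω
R_total = R_1 + R_2 + R_3 = 3.78 kΩ

3.78 kΩ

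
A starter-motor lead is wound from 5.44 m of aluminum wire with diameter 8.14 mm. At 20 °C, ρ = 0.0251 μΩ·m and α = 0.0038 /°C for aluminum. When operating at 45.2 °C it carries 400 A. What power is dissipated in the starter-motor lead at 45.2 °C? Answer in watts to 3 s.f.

ρ = 0.0251 μΩ·m = 2.51×10^-8 Ω·m
A = π(d/2)² = π(4.0700e-03 m)² = 5.204e-05 m²
R₍20₎ = ρL/A = (2.51×10^-8)(5.44)/(5.204e-05) = 0.002624 Ω
R₍45.2₎ = R₍20₎(1 + αΔT) = 0.002624 × (1 + 0.0038×25.2) = 0.002875 Ω
P = I²R = (400)² × 0.002875 = 460 W

460 W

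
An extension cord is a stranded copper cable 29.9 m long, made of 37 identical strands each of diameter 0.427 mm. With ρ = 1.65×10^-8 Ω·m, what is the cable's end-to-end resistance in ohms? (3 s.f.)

0.0931 Ω

A_strand = π(2.1350e-04 m)² = 1.432e-07 m²
R_strand = ρL/A = (1.65×10^-8)(29.9)/(1.432e-07) = 3.445 Ω
R_total = R_strand/N = 3.445/37 = 0.0931 Ω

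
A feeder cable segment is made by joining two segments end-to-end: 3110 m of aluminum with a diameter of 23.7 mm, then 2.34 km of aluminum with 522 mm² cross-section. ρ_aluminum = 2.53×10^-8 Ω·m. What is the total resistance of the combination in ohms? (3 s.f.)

Segment 1: A = π(d/2)² = π(1.1850e-02 m)² = 4.412e-04 m²
R₁ = ρL/A = (2.53×10^-8)(3110)/(4.412e-04) = 0.1784 Ω
Segment 2: A = 522 mm² = 5.220e-04 m²
R₂ = (2.53×10^-8)(2340)/(5.220e-04) = 0.1134 Ω
R = R₁ + R₂ = 0.292 Ω

0.292 Ω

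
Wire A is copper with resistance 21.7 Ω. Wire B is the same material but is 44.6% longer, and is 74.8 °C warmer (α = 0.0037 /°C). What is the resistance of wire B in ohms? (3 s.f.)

40.1 Ω

R ∝ ρL/d² with ρ ∝ (1+αΔT), so R_B/R_A = (1 + 44.6/100) × (1 + 0.0037×74.8)
= 1.446 × 1.277 = 1.846
R_B = 1.846 × 21.7 = 40.1 Ω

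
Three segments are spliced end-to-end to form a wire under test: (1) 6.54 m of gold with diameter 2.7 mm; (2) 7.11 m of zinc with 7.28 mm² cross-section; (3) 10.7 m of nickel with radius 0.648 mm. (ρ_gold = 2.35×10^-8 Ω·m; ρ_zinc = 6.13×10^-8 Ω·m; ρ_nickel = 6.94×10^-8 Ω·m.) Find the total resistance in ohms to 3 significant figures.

Seg 1: A = π(d/2)² = π(1.3500e-03 m)² = 5.726e-06 m²
R_1 = (2.35×10^-8)(6.54)/(5.726e-06) = 0.02684 Ω
Seg 2: A = 7.28 mm² = 7.280e-06 m²
R_2 = (6.13×10^-8)(7.11)/(7.280e-06) = 0.05987 Ω
Seg 3: A = πr² = π(6.4800e-04 m)² = 1.319e-06 m²
R_3 = (6.94×10^-8)(10.7)/(1.319e-06) = 0.5629 Ω
R_total = R_1 + R_2 + R_3 = 0.650 Ω

0.650 Ω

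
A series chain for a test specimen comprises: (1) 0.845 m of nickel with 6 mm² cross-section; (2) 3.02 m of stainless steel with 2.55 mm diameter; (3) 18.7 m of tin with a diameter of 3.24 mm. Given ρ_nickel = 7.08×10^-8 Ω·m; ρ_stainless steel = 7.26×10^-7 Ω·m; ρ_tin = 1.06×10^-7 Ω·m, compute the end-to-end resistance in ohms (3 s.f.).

0.680 Ω

Seg 1: A = 6 mm² = 6.000e-06 m²
R_1 = (7.08×10^-8)(0.845)/(6.000e-06) = 0.009971 Ω
Seg 2: A = π(d/2)² = π(1.2750e-03 m)² = 5.107e-06 m²
R_2 = (7.26×10^-7)(3.02)/(5.107e-06) = 0.4293 Ω
Seg 3: A = π(d/2)² = π(1.6200e-03 m)² = 8.245e-06 m²
R_3 = (1.06×10^-7)(18.7)/(8.245e-06) = 0.2404 Ω
R_total = R_1 + R_2 + R_3 = 0.680 Ω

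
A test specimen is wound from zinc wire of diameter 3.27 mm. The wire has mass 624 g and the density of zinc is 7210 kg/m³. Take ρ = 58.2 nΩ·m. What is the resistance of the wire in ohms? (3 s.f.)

0.0714 Ω

ρ = 58.2 nΩ·m = 5.82×10^-8 Ω·m
A = π(d/2)² = π(1.6350e-03 m)² = 8.3982e-06 m²
L = m/(density·A) = 0.624/(7210×8.3982e-06) = 10.31 m
R = ρL/A = (5.82×10^-8)(10.31)/(8.3982e-06) = 0.0714 Ω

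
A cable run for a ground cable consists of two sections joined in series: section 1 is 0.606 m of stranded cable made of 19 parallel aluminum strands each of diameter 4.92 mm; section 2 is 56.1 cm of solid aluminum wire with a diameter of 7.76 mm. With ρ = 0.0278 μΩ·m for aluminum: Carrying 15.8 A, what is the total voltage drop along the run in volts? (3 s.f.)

0.00595 V

ρ = 0.0278 μΩ·m = 2.78×10^-8 Ω·m
Section 1: A_strand = π(2.4600e-03)² = 1.901e-05 m²; R₁ = ρL/(N·A_s) = (2.78×10^-8)(0.606)/(19×1.901e-05) = 4.664×10^-5 Ω
Section 2: A = π(d/2)² = π(3.8800e-03 m)² = 4.729e-05 m²
R₂ = (2.78×10^-8)(0.561)/(4.729e-05) = 3.298×10^-4 Ω
R = R₁ + R₂ = 3.764×10^-4 Ω
V = IR = 15.8 × 3.764×10^-4 = 0.00595 V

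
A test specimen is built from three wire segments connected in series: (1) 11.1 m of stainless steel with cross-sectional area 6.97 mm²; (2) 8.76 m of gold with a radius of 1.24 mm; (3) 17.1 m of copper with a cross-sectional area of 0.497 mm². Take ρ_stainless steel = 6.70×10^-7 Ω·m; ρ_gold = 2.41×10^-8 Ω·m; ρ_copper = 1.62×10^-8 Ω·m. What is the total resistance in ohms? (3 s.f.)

Seg 1: A = 6.97 mm² = 6.970e-06 m²
R_1 = (6.70×10^-7)(11.1)/(6.970e-06) = 1.067 Ω
Seg 2: A = πr² = π(1.2400e-03 m)² = 4.831e-06 m²
R_2 = (2.41×10^-8)(8.76)/(4.831e-06) = 0.0437 Ω
Seg 3: A = 0.497 mm² = 4.970e-07 m²
R_3 = (1.62×10^-8)(17.1)/(4.970e-07) = 0.5574 Ω
R_total = R_1 + R_2 + R_3 = 1.67 Ω

1.67 Ω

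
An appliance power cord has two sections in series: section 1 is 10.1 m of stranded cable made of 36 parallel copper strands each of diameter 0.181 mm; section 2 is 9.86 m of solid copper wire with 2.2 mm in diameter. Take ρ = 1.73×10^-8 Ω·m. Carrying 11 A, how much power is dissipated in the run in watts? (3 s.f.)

Section 1: A_strand = π(9.0500e-05)² = 2.573e-08 m²; R₁ = ρL/(N·A_s) = (1.73×10^-8)(10.1)/(36×2.573e-08) = 0.1886 Ω
Section 2: A = π(d/2)² = π(1.1000e-03 m)² = 3.801e-06 m²
R₂ = (1.73×10^-8)(9.86)/(3.801e-06) = 0.04487 Ω
R = R₁ + R₂ = 0.2335 Ω
P = I²R = (11)² × 0.2335 = 28.3 W

28.3 W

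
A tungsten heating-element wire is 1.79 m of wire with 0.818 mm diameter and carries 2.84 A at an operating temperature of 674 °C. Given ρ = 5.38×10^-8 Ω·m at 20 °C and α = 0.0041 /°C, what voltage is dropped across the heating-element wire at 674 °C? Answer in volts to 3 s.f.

A = π(d/2)² = π(4.0900e-04 m)² = 5.255e-07 m²
R₍20₎ = ρL/A = (5.38×10^-8)(1.79)/(5.255e-07) = 0.1832 Ω
R₍674₎ = R₍20₎(1 + αΔT) = 0.1832 × (1 + 0.0041×654) = 0.6746 Ω
V = IR = 2.84 × 0.6746 = 1.92 V

1.92 V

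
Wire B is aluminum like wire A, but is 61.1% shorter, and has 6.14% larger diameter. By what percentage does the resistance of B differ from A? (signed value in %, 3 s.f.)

-65.5%

R ∝ L/d², so R_B/R_A = (1 − 61.1/100) × (1 + 6.14/100)⁻²
= 0.389 × 0.8877 = 0.3453
(R_B − R_A)/R_A = 0.3453 − 1 = -65.5%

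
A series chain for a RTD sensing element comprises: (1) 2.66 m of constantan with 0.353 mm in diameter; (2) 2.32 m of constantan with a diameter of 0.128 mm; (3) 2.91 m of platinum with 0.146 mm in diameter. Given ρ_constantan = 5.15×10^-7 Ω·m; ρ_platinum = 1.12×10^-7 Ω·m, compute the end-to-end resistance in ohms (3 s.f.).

Seg 1: A = π(d/2)² = π(1.7650e-04 m)² = 9.787e-08 m²
R_1 = (5.15×10^-7)(2.66)/(9.787e-08) = 14 Ω
Seg 2: A = π(d/2)² = π(6.4000e-05 m)² = 1.287e-08 m²
R_2 = (5.15×10^-7)(2.32)/(1.287e-08) = 92.85 Ω
Seg 3: A = π(d/2)² = π(7.3000e-05 m)² = 1.674e-08 m²
R_3 = (1.12×10^-7)(2.91)/(1.674e-08) = 19.47 Ω
R_total = R_1 + R_2 + R_3 = 126 Ω

126 Ω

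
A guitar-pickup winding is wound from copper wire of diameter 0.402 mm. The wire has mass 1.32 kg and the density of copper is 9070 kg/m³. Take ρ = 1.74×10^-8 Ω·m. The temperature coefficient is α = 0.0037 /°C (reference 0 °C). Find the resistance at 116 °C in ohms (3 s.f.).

A = π(d/2)² = π(2.0100e-04 m)² = 1.2692e-07 m²
L = m/(density·A) = 1.32/(9070×1.2692e-07) = 1147 m
R = ρL/A = (1.74×10^-8)(1147)/(1.2692e-07) = 157.2 Ω
R(116 °C) = 157.2 × (1 + 0.0037×116) = 225 Ω

225 Ω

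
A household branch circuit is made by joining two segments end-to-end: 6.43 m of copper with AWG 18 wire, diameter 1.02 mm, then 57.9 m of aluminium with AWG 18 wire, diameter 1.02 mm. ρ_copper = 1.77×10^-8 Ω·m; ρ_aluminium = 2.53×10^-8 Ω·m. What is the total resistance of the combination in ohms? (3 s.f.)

1.93 Ω

Segment 1: A = π(1.02/2 mm)² = π(5.1000e-04 m)² = 8.171e-07 m²
R₁ = ρL/A = (1.77×10^-8)(6.43)/(8.171e-07) = 0.1393 Ω
R₂ = (2.53×10^-8)(57.9)/(8.171e-07) = 1.793 Ω
R = R₁ + R₂ = 1.93 Ω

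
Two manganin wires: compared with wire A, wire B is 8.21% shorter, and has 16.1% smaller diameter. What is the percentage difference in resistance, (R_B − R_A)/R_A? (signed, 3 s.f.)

30.4%

R ∝ L/d², so R_B/R_A = (1 − 8.21/100) × (1 − 16.1/100)⁻²
= 0.9179 × 1.421 = 1.304
(R_B − R_A)/R_A = 1.304 − 1 = 30.4%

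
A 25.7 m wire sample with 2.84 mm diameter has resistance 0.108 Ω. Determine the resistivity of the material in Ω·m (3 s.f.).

A = π(d/2)² = π(1.4200e-03 m)² = 6.335e-06 m²
ρ = RA/L = (0.108)(6.335e-06)/(25.7) = 2.66×10^-8 Ω·m

2.66×10^-8 Ω·m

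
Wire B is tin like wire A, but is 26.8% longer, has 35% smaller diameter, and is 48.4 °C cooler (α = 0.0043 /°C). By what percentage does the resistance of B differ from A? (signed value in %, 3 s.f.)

R ∝ ρL/d² with ρ ∝ (1+αΔT), so R_B/R_A = (1 + 26.8/100) × (1 − 35/100)⁻² × (1 − 0.0043×48.4)
= 1.268 × 2.367 × 0.7919 = 2.377
(R_B − R_A)/R_A = 2.377 − 1 = 138%

138%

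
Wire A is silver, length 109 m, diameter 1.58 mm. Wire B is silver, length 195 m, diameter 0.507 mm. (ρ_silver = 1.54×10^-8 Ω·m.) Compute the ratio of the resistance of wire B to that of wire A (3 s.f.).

R ∝ ρL/d², so R_B/R_A = (L_B/L_A) × (d_A/d_B)²
= (195/109) × (1.58/0.507)² = 17.4

17.4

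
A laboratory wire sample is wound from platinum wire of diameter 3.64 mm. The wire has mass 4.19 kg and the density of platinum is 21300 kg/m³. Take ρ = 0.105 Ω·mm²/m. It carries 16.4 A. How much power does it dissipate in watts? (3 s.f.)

51.3 W

ρ = 0.105 Ω·mm²/m = 1.05×10^-7 Ω·m
A = π(d/2)² = π(1.8200e-03 m)² = 1.0406e-05 m²
L = m/(density·A) = 4.19/(21300×1.0406e-05) = 18.9 m
R = ρL/A = (1.05×10^-7)(18.9)/(1.0406e-05) = 0.1907 Ω
P = I²R = (16.4)² × 0.1907 = 51.3 W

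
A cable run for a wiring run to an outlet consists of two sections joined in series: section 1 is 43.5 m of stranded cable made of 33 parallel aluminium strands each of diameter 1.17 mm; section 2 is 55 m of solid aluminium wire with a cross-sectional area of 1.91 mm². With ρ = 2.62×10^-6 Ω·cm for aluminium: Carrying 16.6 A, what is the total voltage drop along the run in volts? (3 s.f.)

13.1 V

ρ = 2.62×10^-6 Ω·cm = 2.62×10^-8 Ω·m
Section 1: A_strand = π(5.8500e-04)² = 1.075e-06 m²; R₁ = ρL/(N·A_s) = (2.62×10^-8)(43.5)/(33×1.075e-06) = 0.03212 Ω
Section 2: A = 1.91 mm² = 1.910e-06 m²
R₂ = (2.62×10^-8)(55)/(1.910e-06) = 0.7545 Ω
R = R₁ + R₂ = 0.7866 Ω
V = IR = 16.6 × 0.7866 = 13.1 V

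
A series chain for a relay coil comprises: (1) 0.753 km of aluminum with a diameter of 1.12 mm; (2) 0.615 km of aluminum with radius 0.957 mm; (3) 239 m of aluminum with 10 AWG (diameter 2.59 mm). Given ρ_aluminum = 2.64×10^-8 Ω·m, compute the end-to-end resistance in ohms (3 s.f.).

Seg 1: A = π(d/2)² = π(5.6000e-04 m)² = 9.852e-07 m²
R_1 = (2.64×10^-8)(753)/(9.852e-07) = 20.18 Ω
Seg 2: A = πr² = π(9.5700e-04 m)² = 2.877e-06 m²
R_2 = (2.64×10^-8)(615)/(2.877e-06) = 5.643 Ω
Seg 3: A = π(2.59/2 mm)² = π(1.2950e-03 m)² = 5.269e-06 m²
R_3 = (2.64×10^-8)(239)/(5.269e-06) = 1.198 Ω
R_total = R_1 + R_2 + R_3 = 27.0 Ω

27.0 Ω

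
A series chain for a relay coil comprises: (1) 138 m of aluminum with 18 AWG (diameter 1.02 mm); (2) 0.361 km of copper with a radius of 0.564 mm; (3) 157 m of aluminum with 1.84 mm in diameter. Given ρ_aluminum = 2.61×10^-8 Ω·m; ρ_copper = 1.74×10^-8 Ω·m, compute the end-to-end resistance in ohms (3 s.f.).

Seg 1: A = π(1.02/2 mm)² = π(5.1000e-04 m)² = 8.171e-07 m²
R_1 = (2.61×10^-8)(138)/(8.171e-07) = 4.408 Ω
Seg 2: A = πr² = π(5.6400e-04 m)² = 9.993e-07 m²
R_2 = (1.74×10^-8)(361)/(9.993e-07) = 6.286 Ω
Seg 3: A = π(d/2)² = π(9.2000e-04 m)² = 2.659e-06 m²
R_3 = (2.61×10^-8)(157)/(2.659e-06) = 1.541 Ω
R_total = R_1 + R_2 + R_3 = 12.2 Ω

12.2 Ω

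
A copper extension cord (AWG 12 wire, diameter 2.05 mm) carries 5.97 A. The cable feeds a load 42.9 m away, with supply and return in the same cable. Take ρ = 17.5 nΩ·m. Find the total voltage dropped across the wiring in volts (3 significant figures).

2.72 V

ρ = 17.5 nΩ·m = 1.75×10^-8 Ω·m
A = π(2.05/2 mm)² = π(1.0250e-03 m)² = 3.301e-06 m²
Total conductor length (both ways) L = 2 × 42.9 = 85.8 m
R = ρL/A = (1.75×10^-8)(85.8)/(3.301e-06) = 0.4549 Ω
V = IR = 5.97 × 0.4549 = 2.72 V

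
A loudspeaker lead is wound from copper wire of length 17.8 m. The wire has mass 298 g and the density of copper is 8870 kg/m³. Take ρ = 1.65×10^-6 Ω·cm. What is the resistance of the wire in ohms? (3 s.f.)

ρ = 1.65×10^-6 Ω·cm = 1.65×10^-8 Ω·m
A = m/(density·L) = 0.298/(8870×17.8) = 1.8874e-06 m²
R = ρL/A = (1.65×10^-8)(17.8)/(1.8874e-06) = 0.156 Ω

0.156 Ω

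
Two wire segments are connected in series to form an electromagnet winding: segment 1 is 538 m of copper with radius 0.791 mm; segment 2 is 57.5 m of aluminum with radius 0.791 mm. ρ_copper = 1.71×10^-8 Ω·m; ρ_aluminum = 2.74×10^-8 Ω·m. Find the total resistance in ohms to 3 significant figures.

5.48 Ω

Segment 1: A = πr² = π(7.9100e-04 m)² = 1.966e-06 m²
R₁ = ρL/A = (1.71×10^-8)(538)/(1.966e-06) = 4.68 Ω
R₂ = (2.74×10^-8)(57.5)/(1.966e-06) = 0.8015 Ω
R = R₁ + R₂ = 5.48 Ω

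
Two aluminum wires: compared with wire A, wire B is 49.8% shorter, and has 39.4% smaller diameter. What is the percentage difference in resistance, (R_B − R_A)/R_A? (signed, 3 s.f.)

R ∝ L/d², so R_B/R_A = (1 − 49.8/100) × (1 − 39.4/100)⁻²
= 0.502 × 2.723 = 1.367
(R_B − R_A)/R_A = 1.367 − 1 = 36.7%

36.7%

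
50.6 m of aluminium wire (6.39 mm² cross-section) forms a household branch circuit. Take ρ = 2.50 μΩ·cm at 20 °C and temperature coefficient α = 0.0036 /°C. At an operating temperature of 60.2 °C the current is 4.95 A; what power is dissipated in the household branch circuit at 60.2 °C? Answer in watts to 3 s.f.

5.55 W

ρ = 2.50 μΩ·cm = 2.50×10^-8 Ω·m
A = 6.39 mm² = 6.390e-06 m²
R₍20₎ = ρL/A = (2.50×10^-8)(50.6)/(6.390e-06) = 0.198 Ω
R₍60.2₎ = R₍20₎(1 + αΔT) = 0.198 × (1 + 0.0036×40.2) = 0.2266 Ω
P = I²R = (4.95)² × 0.2266 = 5.55 W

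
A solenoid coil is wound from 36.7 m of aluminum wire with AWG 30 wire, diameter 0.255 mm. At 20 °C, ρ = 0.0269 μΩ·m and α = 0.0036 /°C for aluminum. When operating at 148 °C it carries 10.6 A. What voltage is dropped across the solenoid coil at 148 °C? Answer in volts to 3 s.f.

ρ = 0.0269 μΩ·m = 2.69×10^-8 Ω·m
A = π(0.255/2 mm)² = π(1.2750e-04 m)² = 5.107e-08 m²
R₍20₎ = ρL/A = (2.69×10^-8)(36.7)/(5.107e-08) = 19.33 Ω
R₍148₎ = R₍20₎(1 + αΔT) = 19.33 × (1 + 0.0036×128) = 28.24 Ω
V = IR = 10.6 × 28.24 = 299 V

299 V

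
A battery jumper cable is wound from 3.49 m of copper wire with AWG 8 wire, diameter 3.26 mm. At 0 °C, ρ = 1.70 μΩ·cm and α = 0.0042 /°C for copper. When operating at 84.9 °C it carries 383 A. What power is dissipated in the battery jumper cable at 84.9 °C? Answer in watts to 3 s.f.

ρ = 1.70 μΩ·cm = 1.70×10^-8 Ω·m
A = π(3.26/2 mm)² = π(1.6300e-03 m)² = 8.347e-06 m²
R₍0₎ = ρL/A = (1.70×10^-8)(3.49)/(8.347e-06) = 0.007108 Ω
R₍84.9₎ = R₍0₎(1 + αΔT) = 0.007108 × (1 + 0.0042×84.9) = 0.009643 Ω
P = I²R = (383)² × 0.009643 = 1410 W

1410 W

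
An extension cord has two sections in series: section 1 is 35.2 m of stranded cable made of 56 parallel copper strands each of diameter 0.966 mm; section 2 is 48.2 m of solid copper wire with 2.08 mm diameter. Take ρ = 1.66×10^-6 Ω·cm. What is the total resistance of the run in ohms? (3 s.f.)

ρ = 1.66×10^-6 Ω·cm = 1.66×10^-8 Ω·m
Section 1: A_strand = π(4.8300e-04)² = 7.329e-07 m²; R₁ = ρL/(N·A_s) = (1.66×10^-8)(35.2)/(56×7.329e-07) = 0.01424 Ω
Section 2: A = π(d/2)² = π(1.0400e-03 m)² = 3.398e-06 m²
R₂ = (1.66×10^-8)(48.2)/(3.398e-06) = 0.2355 Ω
R = R₁ + R₂ = 0.250 Ω

0.250 Ω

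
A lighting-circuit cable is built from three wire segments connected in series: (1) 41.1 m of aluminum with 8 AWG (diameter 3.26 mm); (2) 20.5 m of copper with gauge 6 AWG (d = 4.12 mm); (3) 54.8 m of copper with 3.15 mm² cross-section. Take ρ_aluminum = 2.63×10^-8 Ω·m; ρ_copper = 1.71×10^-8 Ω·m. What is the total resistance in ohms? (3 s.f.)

Seg 1: A = π(3.26/2 mm)² = π(1.6300e-03 m)² = 8.347e-06 m²
R_1 = (2.63×10^-8)(41.1)/(8.347e-06) = 0.1295 Ω
Seg 2: A = π(4.12/2 mm)² = π(2.0600e-03 m)² = 1.333e-05 m²
R_2 = (1.71×10^-8)(20.5)/(1.333e-05) = 0.02629 Ω
Seg 3: A = 3.15 mm² = 3.150e-06 m²
R_3 = (1.71×10^-8)(54.8)/(3.150e-06) = 0.2975 Ω
R_total = R_1 + R_2 + R_3 = 0.453 Ω

0.453 Ω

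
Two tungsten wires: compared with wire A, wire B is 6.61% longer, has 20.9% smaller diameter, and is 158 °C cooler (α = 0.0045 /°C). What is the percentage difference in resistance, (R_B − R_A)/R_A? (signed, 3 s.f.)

R ∝ ρL/d² with ρ ∝ (1+αΔT), so R_B/R_A = (1 + 6.61/100) × (1 − 20.9/100)⁻² × (1 − 0.0045×158)
= 1.066 × 1.598 × 0.289 = 0.4924
(R_B − R_A)/R_A = 0.4924 − 1 = -50.8%

-50.8%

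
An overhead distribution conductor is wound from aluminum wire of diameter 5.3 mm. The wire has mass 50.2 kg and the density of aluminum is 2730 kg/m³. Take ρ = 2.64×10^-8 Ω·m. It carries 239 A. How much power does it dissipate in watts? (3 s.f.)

A = π(d/2)² = π(2.6500e-03 m)² = 2.2062e-05 m²
L = m/(density·A) = 50.2/(2730×2.2062e-05) = 833.5 m
R = ρL/A = (2.64×10^-8)(833.5)/(2.2062e-05) = 0.9974 Ω
P = I²R = (239)² × 0.9974 = 57000 W

57000 W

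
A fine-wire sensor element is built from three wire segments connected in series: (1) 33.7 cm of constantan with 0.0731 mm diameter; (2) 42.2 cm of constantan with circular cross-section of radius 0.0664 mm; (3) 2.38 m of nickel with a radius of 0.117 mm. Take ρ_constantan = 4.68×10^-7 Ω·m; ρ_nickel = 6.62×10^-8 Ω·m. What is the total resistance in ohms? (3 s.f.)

Seg 1: A = π(d/2)² = π(3.6550e-05 m)² = 4.197e-09 m²
R_1 = (4.68×10^-7)(0.337)/(4.197e-09) = 37.58 Ω
Seg 2: A = πr² = π(6.6400e-05 m)² = 1.385e-08 m²
R_2 = (4.68×10^-7)(0.422)/(1.385e-08) = 14.26 Ω
Seg 3: A = πr² = π(1.1700e-04 m)² = 4.301e-08 m²
R_3 = (6.62×10^-8)(2.38)/(4.301e-08) = 3.664 Ω
R_total = R_1 + R_2 + R_3 = 55.5 Ω

55.5 Ω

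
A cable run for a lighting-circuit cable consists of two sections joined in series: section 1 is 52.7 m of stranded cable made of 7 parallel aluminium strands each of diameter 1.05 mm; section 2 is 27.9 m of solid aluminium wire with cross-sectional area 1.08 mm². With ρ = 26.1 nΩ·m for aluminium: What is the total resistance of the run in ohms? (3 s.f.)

0.901 Ω

ρ = 26.1 nΩ·m = 2.61×10^-8 Ω·m
Section 1: A_strand = π(5.2500e-04)² = 8.659e-07 m²; R₁ = ρL/(N·A_s) = (2.61×10^-8)(52.7)/(7×8.659e-07) = 0.2269 Ω
Section 2: A = 1.08 mm² = 1.080e-06 m²
R₂ = (2.61×10^-8)(27.9)/(1.080e-06) = 0.6743 Ω
R = R₁ + R₂ = 0.901 Ω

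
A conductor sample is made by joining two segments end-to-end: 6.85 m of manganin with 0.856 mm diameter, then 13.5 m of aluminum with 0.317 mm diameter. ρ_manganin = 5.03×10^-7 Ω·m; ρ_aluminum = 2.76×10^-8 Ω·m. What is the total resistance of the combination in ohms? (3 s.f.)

Segment 1: A = π(d/2)² = π(4.2800e-04 m)² = 5.755e-07 m²
R₁ = ρL/A = (5.03×10^-7)(6.85)/(5.755e-07) = 5.987 Ω
Segment 2: A = π(d/2)² = π(1.5850e-04 m)² = 7.892e-08 m²
R₂ = (2.76×10^-8)(13.5)/(7.892e-08) = 4.721 Ω
R = R₁ + R₂ = 10.7 Ω

10.7 Ω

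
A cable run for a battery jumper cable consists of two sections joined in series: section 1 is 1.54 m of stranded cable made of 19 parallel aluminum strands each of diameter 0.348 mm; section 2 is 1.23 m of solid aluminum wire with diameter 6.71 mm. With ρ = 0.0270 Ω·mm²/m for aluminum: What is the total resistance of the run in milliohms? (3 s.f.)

23.9 mΩ

ρ = 0.0270 Ω·mm²/m = 2.70×10^-8 Ω·m
Section 1: A_strand = π(1.7400e-04)² = 9.511e-08 m²; R₁ = ρL/(N·A_s) = (2.70×10^-8)(1.54)/(19×9.511e-08) = 0.02301 Ω
Section 2: A = π(d/2)² = π(3.3550e-03 m)² = 3.536e-05 m²
R₂ = (2.70×10^-8)(1.23)/(3.536e-05) = 9.391×10^-4 Ω
R = R₁ + R₂ = 23.9 mΩ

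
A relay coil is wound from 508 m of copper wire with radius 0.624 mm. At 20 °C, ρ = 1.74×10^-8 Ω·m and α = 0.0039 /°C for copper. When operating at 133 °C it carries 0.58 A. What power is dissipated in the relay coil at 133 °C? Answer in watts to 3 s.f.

3.50 W

A = πr² = π(6.2400e-04 m)² = 1.223e-06 m²
R₍20₎ = ρL/A = (1.74×10^-8)(508)/(1.223e-06) = 7.226 Ω
R₍133₎ = R₍20₎(1 + αΔT) = 7.226 × (1 + 0.0039×113) = 10.41 Ω
P = I²R = (0.58)² × 10.41 = 3.50 W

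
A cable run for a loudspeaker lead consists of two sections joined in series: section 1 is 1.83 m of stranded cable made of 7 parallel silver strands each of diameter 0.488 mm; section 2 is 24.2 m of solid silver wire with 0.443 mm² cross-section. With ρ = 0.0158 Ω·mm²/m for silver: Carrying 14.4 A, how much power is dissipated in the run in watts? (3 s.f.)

ρ = 0.0158 Ω·mm²/m = 1.58×10^-8 Ω·m
Section 1: A_strand = π(2.4400e-04)² = 1.870e-07 m²; R₁ = ρL/(N·A_s) = (1.58×10^-8)(1.83)/(7×1.870e-07) = 0.02208 Ω
Section 2: A = 0.443 mm² = 4.430e-07 m²
R₂ = (1.58×10^-8)(24.2)/(4.430e-07) = 0.8631 Ω
R = R₁ + R₂ = 0.8852 Ω
P = I²R = (14.4)² × 0.8852 = 184 W

184 W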